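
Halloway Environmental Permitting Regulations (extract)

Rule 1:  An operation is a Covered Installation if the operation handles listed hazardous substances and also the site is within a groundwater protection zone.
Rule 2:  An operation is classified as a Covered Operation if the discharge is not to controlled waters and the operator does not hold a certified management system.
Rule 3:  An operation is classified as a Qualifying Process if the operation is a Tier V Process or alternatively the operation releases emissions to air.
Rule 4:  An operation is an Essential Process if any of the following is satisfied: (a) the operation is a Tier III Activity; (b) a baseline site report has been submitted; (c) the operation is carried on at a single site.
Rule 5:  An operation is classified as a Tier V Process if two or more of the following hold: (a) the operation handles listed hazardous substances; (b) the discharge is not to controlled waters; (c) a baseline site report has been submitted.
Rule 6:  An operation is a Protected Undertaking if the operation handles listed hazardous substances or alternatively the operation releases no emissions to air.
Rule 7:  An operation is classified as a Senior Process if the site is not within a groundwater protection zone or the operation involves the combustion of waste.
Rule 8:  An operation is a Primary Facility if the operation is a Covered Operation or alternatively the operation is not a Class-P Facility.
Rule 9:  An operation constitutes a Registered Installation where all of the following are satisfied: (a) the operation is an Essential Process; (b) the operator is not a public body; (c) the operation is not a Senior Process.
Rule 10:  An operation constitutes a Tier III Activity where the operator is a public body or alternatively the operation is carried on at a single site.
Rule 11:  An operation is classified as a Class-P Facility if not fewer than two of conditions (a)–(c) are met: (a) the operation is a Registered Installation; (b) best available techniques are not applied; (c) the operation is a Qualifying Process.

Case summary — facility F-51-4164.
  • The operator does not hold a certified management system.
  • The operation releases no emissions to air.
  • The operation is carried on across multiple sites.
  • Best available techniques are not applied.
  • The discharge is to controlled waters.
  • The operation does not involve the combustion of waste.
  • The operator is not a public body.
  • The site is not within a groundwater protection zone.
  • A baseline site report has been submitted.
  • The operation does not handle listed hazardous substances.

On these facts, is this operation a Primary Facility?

rule 2 — Covered Operation: [the discharge is not to controlled waters? no] AND [the operator does not hold a certified management system? yes] → not satisfied.
rule 10 — Tier III Activity: [the operator is a public body? no] OR [the operation is carried on at a single site? no] → not satisfied.
rule 4 — Essential Process: [Tier III Activity (rule 10)? no] OR [a baseline site report has been submitted? yes] OR [the operation is carried on at a single site? no] → satisfied.
rule 7 — Senior Process: [the site is not within a groundwater protection zone? yes] OR [the operation involves the combustion of waste? no] → satisfied.
rule 9 — Registered Installation: [Essential Process (rule 4)? yes] AND [the operator is not a public body? yes] AND [not a Senior Process (rule 7)? no] → not satisfied.
rule 5 — Tier V Process: the operation handles listed hazardous substances? no; the discharge is not to controlled waters? no; a baseline site report has been submitted? yes — 1 of 3 hold (need ≥2) → not satisfied.
rule 3 — Qualifying Process: [Tier V Process (rule 5)? no] OR [the operation releases emissions to air? no] → not satisfied.
rule 11 — Class-P Facility: Registered Installation (rule 9)? no; best available techniques are not applied? yes; Qualifying Process (rule 3)? no — 1 of 3 hold (need ≥2) → not satisfied.
rule 8 — Primary Facility: [Covered Operation (rule 2)? no] OR [not a Class-P Facility (rule 11)? yes] → satisfied.

Yes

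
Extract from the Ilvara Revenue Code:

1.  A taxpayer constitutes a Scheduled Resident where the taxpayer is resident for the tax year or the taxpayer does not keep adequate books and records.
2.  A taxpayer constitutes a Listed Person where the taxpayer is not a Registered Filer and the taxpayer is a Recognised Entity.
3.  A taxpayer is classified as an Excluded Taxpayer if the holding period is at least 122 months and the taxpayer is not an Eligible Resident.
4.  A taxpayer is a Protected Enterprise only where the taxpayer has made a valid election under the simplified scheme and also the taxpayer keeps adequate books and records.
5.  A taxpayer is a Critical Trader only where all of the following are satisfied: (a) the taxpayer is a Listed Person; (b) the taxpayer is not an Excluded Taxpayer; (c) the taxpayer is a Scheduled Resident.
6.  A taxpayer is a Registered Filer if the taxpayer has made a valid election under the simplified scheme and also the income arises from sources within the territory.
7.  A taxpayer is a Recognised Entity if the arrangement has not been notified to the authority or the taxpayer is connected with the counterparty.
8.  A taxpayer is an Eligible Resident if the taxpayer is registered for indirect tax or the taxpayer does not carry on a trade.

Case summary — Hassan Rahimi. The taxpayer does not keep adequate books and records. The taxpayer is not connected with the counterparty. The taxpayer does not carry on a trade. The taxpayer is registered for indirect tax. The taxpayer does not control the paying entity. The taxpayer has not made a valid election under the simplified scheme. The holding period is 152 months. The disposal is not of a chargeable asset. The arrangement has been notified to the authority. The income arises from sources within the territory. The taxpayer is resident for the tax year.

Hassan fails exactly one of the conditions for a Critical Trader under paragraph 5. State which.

Listed Person

paragraph 6 — Registered Filer: [the taxpayer has made a valid election under the simplified scheme? no] AND [the income arises from sources within the territory? yes] → not satisfied.
paragraph 7 — Recognised Entity: [the arrangement has not been notified to the authority? no] OR [the taxpayer is connected with the counterparty? no] → not satisfied.
paragraph 2 — Listed Person: [not a Registered Filer (paragraph 6)? yes] AND [Recognised Entity (paragraph 7)? no] → not satisfied.
paragraph 8 — Eligible Resident: [the taxpayer is registered for indirect tax? yes] OR [the taxpayer does not carry on a trade? yes] → satisfied.
paragraph 3 — Excluded Taxpayer: [holding period: 152 months ≥ 122 months? yes] AND [not an Eligible Resident (paragraph 8)? no] → not satisfied.
paragraph 1 — Scheduled Resident: [the taxpayer is resident for the tax year? yes] OR [the taxpayer does not keep adequate books and records? yes] → satisfied.
paragraph 5 — Critical Trader: [Listed Person (paragraph 2)? no] AND [not an Excluded Taxpayer (paragraph 3)? yes] AND [Scheduled Resident (paragraph 1)? yes] → not satisfied.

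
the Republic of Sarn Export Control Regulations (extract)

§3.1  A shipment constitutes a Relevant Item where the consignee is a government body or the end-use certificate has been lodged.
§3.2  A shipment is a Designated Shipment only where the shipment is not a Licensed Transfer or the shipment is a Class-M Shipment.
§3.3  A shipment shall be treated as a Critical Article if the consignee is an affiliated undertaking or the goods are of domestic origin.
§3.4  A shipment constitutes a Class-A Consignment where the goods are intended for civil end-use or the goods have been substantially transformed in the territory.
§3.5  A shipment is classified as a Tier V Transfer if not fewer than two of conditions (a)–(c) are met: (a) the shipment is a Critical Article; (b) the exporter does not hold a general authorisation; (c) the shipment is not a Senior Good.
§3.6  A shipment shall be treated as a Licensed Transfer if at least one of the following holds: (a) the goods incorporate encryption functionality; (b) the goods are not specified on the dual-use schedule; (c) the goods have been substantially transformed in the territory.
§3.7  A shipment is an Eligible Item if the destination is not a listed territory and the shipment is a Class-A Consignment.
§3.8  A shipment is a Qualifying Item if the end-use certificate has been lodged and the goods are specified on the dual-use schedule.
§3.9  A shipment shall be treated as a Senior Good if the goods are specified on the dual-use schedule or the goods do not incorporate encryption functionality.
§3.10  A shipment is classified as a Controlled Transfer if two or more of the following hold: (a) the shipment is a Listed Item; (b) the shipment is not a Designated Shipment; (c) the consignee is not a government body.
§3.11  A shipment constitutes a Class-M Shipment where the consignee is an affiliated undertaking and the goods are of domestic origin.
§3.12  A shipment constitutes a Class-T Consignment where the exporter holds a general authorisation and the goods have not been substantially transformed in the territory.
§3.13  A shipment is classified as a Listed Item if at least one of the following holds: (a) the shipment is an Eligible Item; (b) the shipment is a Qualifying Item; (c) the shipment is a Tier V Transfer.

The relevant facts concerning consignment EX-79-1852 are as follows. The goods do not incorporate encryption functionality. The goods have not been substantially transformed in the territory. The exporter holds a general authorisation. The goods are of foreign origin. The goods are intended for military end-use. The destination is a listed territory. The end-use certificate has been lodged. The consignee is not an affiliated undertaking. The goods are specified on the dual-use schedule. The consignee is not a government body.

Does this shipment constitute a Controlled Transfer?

Yes

§3.4 — Class-A Consignment: [the goods are intended for civil end-use? no] OR [the goods have been substantially transformed in the territory? no] → not satisfied.
§3.7 — Eligible Item: [the destination is not a listed territory? no] AND [Class-A Consignment (§3.4)? no] → not satisfied.
§3.8 — Qualifying Item: [the end-use certificate has been lodged? yes] AND [the goods are specified on the dual-use schedule? yes] → satisfied.
§3.3 — Critical Article: [the consignee is an affiliated undertaking? no] OR [the goods are of domestic origin? no] → not satisfied.
§3.9 — Senior Good: [the goods are specified on the dual-use schedule? yes] OR [the goods do not incorporate encryption functionality? yes] → satisfied.
§3.5 — Tier V Transfer: Critical Article (§3.3)? no; the exporter does not hold a general authorisation? no; not a Senior Good (§3.9)? no — 0 of 3 hold (need ≥2) → not satisfied.
§3.13 — Listed Item: [Eligible Item (§3.7)? no] OR [Qualifying Item (§3.8)? yes] OR [Tier V Transfer (§3.5)? no] → satisfied.
§3.6 — Licensed Transfer: [the goods incorporate encryption functionality? no] OR [the goods are not specified on the dual-use schedule? no] OR [the goods have been substantially transformed in the territory? no] → not satisfied.
§3.11 — Class-M Shipment: [the consignee is an affiliated undertaking? no] AND [the goods are of domestic origin? no] → not satisfied.
§3.2 — Designated Shipment: [not a Licensed Transfer (§3.6)? yes] OR [Class-M Shipment (§3.11)? no] → satisfied.
§3.10 — Controlled Transfer: Listed Item (§3.13)? yes; not a Designated Shipment (§3.2)? no; the consignee is not a government body? yes — 2 of 3 hold (need ≥2) → satisfied.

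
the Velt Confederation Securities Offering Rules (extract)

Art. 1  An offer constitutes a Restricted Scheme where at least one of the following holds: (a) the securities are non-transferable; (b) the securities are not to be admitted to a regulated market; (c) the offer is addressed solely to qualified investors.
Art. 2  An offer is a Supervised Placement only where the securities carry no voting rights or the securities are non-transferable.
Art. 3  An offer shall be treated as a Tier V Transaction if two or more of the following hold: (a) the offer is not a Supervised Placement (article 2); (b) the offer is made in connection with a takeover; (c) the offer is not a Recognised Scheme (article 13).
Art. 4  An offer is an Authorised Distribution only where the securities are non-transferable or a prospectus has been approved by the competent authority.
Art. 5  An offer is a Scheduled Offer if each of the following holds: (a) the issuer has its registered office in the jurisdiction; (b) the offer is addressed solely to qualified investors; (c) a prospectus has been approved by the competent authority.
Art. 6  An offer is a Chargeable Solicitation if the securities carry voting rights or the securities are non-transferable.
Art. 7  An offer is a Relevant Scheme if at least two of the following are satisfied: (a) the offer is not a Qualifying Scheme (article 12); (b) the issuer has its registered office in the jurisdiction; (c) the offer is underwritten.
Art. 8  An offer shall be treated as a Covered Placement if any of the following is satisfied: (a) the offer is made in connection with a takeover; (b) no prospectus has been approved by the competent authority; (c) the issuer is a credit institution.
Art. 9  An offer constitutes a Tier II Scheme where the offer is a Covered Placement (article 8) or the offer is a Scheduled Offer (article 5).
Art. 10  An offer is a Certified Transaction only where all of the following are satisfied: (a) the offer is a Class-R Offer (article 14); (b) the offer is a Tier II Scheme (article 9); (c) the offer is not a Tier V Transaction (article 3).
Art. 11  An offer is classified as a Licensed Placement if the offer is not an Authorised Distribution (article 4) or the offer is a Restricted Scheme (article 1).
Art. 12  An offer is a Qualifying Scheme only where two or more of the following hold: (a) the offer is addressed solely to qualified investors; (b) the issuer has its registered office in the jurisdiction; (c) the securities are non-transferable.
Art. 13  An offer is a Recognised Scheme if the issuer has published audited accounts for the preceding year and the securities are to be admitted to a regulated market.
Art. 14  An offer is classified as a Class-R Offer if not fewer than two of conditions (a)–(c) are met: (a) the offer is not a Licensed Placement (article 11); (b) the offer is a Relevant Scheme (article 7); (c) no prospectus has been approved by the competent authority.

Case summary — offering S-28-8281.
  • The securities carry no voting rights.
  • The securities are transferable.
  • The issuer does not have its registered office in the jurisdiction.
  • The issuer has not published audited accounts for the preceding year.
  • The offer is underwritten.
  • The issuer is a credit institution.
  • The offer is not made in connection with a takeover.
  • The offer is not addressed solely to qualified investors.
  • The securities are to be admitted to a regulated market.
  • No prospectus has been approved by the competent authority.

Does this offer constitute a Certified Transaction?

Under article 4: the securities are non-transferable? no; or a prospectus has been approved by the competent authority? no. So the offer is not an Authorised Distribution.
Under article 1: the securities are non-transferable? no; or the securities are not to be admitted to a regulated market? no; or the offer is addressed solely to qualified investors? no. So the offer is not a Restricted Scheme.
Under article 11: not an Authorised Distribution (article 4)? yes; or Restricted Scheme (article 1)? no. So the offer is a Licensed Placement.
Under article 12: the offer is addressed solely to qualified investors? no; the issuer has its registered office in the jurisdiction? no; the securities are non-transferable? no — 0 of 3 hold (need ≥2) → not satisfied.
Under article 7: not a Qualifying Scheme (article 12)? yes; the issuer has its registered office in the jurisdiction? no; the offer is underwritten? yes — 2 of 3 hold (need ≥2) → satisfied.
Under article 14: not a Licensed Placement (article 11)? no; Relevant Scheme (article 7)? yes; no prospectus has been approved by the competent authority? yes — 2 of 3 hold (need ≥2) → satisfied.
Under article 8: the offer is made in connection with a takeover? no; or no prospectus has been approved by the competent authority? yes; or the issuer is a credit institution? yes. So the offer is a Covered Placement.
Under article 5: the issuer has its registered office in the jurisdiction? no; and the offer is addressed solely to qualified investors? no; and a prospectus has been approved by the competent authority? no. So the offer is not a Scheduled Offer.
Under article 9: Covered Placement (article 8)? yes; or Scheduled Offer (article 5)? no. So the offer is a Tier II Scheme.
Under article 2: the securities carry no voting rights? yes; or the securities are non-transferable? no. So the offer is a Supervised Placement.
Under article 13: the issuer has published audited accounts for the preceding year? no; and the securities are to be admitted to a regulated market? yes. So the offer is not a Recognised Scheme.
Under article 3: not a Supervised Placement (article 2)? no; the offer is made in connection with a takeover? no; not a Recognised Scheme (article 13)? yes — 1 of 3 hold (need ≥2) → not satisfied.
Under article 10: Class-R Offer (article 14)? yes; and Tier II Scheme (article 9)? yes; and not a Tier V Transaction (article 3)? yes. So the offer is a Certified Transaction.

Yes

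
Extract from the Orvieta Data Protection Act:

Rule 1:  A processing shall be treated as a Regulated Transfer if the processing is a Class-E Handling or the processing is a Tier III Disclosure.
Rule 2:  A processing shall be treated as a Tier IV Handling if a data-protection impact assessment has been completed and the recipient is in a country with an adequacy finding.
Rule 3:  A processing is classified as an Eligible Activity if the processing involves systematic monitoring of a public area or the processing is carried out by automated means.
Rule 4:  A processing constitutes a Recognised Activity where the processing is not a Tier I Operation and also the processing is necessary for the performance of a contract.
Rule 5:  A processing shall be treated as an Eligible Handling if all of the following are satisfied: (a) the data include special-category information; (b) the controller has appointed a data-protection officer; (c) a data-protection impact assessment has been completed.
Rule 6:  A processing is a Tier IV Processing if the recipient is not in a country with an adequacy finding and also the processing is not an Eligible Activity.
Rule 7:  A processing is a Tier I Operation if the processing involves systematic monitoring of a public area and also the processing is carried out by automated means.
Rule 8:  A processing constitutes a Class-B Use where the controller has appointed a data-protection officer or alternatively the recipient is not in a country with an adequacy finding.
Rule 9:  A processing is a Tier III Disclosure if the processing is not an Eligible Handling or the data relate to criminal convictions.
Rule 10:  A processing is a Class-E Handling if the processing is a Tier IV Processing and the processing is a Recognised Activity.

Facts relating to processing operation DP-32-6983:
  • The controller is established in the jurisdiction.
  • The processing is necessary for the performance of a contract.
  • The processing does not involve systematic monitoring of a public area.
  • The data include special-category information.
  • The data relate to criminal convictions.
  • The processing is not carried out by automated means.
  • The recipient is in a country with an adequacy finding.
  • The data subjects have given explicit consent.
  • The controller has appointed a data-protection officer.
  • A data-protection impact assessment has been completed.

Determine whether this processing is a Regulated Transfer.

Under rule 3: the processing involves systematic monitoring of a public area? no; or the processing is carried out by automated means? no. So the processing is not an Eligible Activity.
Under rule 6: the recipient is not in a country with an adequacy finding? no; and not an Eligible Activity (rule 3)? yes. So the processing is not a Tier IV Processing.
Under rule 7: the processing involves systematic monitoring of a public area? no; and the processing is carried out by automated means? no. So the processing is not a Tier I Operation.
Under rule 4: not a Tier I Operation (rule 7)? yes; and the processing is necessary for the performance of a contract? yes. So the processing is a Recognised Activity.
Under rule 10: Tier IV Processing (rule 6)? no; and Recognised Activity (rule 4)? yes. So the processing is not a Class-E Handling.
Under rule 5: the data include special-category information? yes; and the controller has appointed a data-protection officer? yes; and a data-protection impact assessment has been completed? yes. So the processing is an Eligible Handling.
Under rule 9: not an Eligible Handling (rule 5)? no; or the data relate to criminal convictions? yes. So the processing is a Tier III Disclosure.
Under rule 1: Class-E Handling (rule 10)? no; or Tier III Disclosure (rule 9)? yes. So the processing is a Regulated Transfer.

Yes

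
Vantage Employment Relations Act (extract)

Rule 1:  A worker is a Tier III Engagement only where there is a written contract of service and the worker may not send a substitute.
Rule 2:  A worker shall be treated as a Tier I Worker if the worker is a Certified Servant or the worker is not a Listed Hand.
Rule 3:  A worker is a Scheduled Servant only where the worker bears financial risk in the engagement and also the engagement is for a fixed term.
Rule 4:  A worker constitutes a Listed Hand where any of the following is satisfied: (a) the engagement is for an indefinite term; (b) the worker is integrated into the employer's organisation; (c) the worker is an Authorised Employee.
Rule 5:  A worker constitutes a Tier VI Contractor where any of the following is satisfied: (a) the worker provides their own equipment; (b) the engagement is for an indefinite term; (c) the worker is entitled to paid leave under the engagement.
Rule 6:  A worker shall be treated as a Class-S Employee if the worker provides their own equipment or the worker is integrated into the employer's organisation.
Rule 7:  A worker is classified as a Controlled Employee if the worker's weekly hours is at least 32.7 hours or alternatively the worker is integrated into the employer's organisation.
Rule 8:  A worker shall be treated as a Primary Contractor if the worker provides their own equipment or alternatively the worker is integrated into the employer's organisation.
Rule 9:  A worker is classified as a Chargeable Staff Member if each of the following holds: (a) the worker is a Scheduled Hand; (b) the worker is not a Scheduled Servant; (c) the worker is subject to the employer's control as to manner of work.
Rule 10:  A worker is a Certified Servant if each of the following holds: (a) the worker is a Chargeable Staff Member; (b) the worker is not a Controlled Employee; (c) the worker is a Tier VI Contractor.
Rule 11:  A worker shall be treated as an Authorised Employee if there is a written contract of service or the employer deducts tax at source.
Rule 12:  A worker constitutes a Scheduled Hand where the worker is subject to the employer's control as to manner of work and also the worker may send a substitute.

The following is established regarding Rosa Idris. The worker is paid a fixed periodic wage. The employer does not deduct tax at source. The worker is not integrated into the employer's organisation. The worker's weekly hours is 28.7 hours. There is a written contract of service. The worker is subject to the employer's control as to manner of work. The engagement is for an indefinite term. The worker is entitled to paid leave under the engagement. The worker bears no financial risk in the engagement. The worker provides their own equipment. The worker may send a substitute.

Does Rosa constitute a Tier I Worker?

Yes

rule 12 — Scheduled Hand: [the worker is subject to the employer's control as to manner of work? yes] AND [the worker may send a substitute? yes] → satisfied.
rule 3 — Scheduled Servant: [the worker bears financial risk in the engagement? no] AND [the engagement is for a fixed term? no] → not satisfied.
rule 9 — Chargeable Staff Member: [Scheduled Hand (rule 12)? yes] AND [not a Scheduled Servant (rule 3)? yes] AND [the worker is subject to the employer's control as to manner of work? yes] → satisfied.
rule 7 — Controlled Employee: [worker's weekly hours: 28.7 hours ≥ 32.7 hours? no] OR [the worker is integrated into the employer's organisation? no] → not satisfied.
rule 5 — Tier VI Contractor: [the worker provides their own equipment? yes] OR [the engagement is for an indefinite term? yes] OR [the worker is entitled to paid leave under the engagement? yes] → satisfied.
rule 10 — Certified Servant: [Chargeable Staff Member (rule 9)? yes] AND [not a Controlled Employee (rule 7)? yes] AND [Tier VI Contractor (rule 5)? yes] → satisfied.
rule 11 — Authorised Employee: [there is a written contract of service? yes] OR [the employer deducts tax at source? no] → satisfied.
rule 4 — Listed Hand: [the engagement is for an indefinite term? yes] OR [the worker is integrated into the employer's organisation? no] OR [Authorised Employee (rule 11)? yes] → satisfied.
rule 2 — Tier I Worker: [Certified Servant (rule 10)? yes] OR [not a Listed Hand (rule 4)? no] → satisfied.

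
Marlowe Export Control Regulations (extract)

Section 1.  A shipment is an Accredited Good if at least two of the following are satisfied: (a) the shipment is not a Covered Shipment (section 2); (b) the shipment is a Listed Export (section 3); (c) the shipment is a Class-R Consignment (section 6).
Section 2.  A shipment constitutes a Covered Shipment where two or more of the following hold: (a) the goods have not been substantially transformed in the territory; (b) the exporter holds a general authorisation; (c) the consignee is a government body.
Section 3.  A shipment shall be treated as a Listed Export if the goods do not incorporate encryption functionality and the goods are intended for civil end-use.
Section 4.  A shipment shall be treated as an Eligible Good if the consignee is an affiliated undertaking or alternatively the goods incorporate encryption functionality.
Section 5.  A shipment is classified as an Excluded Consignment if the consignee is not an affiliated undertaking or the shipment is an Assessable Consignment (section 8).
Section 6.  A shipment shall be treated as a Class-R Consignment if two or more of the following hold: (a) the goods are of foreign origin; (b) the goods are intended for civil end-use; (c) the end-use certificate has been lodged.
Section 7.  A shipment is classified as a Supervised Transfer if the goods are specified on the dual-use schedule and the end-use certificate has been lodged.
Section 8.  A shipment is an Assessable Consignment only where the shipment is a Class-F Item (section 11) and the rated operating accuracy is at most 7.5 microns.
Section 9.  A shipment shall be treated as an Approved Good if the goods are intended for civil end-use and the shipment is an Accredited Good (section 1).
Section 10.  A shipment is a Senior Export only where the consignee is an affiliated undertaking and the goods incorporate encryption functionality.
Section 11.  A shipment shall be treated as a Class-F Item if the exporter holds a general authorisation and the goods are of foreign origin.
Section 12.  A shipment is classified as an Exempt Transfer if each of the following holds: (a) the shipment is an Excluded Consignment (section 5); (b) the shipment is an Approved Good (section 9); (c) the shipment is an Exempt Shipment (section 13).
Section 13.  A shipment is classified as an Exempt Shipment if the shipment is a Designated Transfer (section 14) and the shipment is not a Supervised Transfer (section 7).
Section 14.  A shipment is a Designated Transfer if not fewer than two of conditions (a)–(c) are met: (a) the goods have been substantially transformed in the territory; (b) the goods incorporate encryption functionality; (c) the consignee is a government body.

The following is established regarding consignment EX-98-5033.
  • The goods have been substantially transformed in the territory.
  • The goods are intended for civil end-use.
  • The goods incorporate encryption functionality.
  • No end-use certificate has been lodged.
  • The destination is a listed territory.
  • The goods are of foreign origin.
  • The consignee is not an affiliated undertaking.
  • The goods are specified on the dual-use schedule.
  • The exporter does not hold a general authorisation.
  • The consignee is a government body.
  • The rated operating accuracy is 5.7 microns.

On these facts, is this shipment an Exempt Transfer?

Yes

Under section 11: the exporter holds a general authorisation? no; and the goods are of foreign origin? yes. So the shipment is not a Class-F Item.
Under section 8: Class-F Item (section 11)? no; and rated operating accuracy: 5.7 microns ≤ 7.5 microns? yes. So the shipment is not an Assessable Consignment.
Under section 5: the consignee is not an affiliated undertaking? yes; or Assessable Consignment (section 8)? no. So the shipment is an Excluded Consignment.
Under section 2: the goods have not been substantially transformed in the territory? no; the exporter holds a general authorisation? no; the consignee is a government body? yes — 1 of 3 hold (need ≥2) → not satisfied.
Under section 3: the goods do not incorporate encryption functionality? no; and the goods are intended for civil end-use? yes. So the shipment is not a Listed Export.
Under section 6: the goods are of foreign origin? yes; the goods are intended for civil end-use? yes; the end-use certificate has been lodged? no — 2 of 3 hold (need ≥2) → satisfied.
Under section 1: not a Covered Shipment (section 2)? yes; Listed Export (section 3)? no; Class-R Consignment (section 6)? yes — 2 of 3 hold (need ≥2) → satisfied.
Under section 9: the goods are intended for civil end-use? yes; and Accredited Good (section 1)? yes. So the shipment is an Approved Good.
Under section 14: the goods have been substantially transformed in the territory? yes; the goods incorporate encryption functionality? yes; the consignee is a government body? yes — 3 of 3 hold (need ≥2) → satisfied.
Under section 7: the goods are specified on the dual-use schedule? yes; and the end-use certificate has been lodged? no. So the shipment is not a Supervised Transfer.
Under section 13: Designated Transfer (section 14)? yes; and not a Supervised Transfer (section 7)? yes. So the shipment is an Exempt Shipment.
Under section 12: Excluded Consignment (section 5)? yes; and Approved Good (section 9)? yes; and Exempt Shipment (section 13)? yes. So the shipment is an Exempt Transfer.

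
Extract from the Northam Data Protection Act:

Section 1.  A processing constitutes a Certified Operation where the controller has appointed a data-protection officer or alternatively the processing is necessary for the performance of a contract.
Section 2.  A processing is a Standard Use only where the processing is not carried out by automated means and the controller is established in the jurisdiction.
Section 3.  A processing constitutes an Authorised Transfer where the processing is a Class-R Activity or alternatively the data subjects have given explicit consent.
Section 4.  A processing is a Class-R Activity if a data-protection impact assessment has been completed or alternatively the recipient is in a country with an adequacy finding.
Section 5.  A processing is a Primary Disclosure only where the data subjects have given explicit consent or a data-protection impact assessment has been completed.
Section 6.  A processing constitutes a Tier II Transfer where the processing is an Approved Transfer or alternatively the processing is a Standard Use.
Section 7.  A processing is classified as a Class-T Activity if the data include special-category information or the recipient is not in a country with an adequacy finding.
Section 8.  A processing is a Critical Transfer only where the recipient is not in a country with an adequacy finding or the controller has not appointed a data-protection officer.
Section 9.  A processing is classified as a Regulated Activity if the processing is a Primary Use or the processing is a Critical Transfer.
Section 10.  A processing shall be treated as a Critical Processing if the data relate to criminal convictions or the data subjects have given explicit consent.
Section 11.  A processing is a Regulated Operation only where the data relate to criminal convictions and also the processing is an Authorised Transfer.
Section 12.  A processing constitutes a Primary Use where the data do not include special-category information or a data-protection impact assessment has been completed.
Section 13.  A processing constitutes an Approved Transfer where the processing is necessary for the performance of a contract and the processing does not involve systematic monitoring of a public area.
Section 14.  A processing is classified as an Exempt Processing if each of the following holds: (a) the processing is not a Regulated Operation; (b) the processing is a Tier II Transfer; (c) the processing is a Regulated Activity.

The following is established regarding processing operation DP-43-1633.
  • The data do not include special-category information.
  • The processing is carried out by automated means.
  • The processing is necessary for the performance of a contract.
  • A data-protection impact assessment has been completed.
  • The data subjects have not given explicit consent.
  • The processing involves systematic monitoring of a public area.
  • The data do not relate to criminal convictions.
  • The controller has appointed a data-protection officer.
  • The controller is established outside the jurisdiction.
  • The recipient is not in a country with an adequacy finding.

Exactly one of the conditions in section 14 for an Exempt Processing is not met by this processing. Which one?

Under section 4: a data-protection impact assessment has been completed? yes; or the recipient is in a country with an adequacy finding? no. So the processing is a Class-R Activity.
Under section 3: Class-R Activity (section 4)? yes; or the data subjects have given explicit consent? no. So the processing is an Authorised Transfer.
Under section 11: the data relate to criminal convictions? no; and Authorised Transfer (section 3)? yes. So the processing is not a Regulated Operation.
Under section 13: the processing is necessary for the performance of a contract? yes; and the processing does not involve systematic monitoring of a public area? no. So the processing is not an Approved Transfer.
Under section 2: the processing is not carried out by automated means? no; and the controller is established in the jurisdiction? no. So the processing is not a Standard Use.
Under section 6: Approved Transfer (section 13)? no; or Standard Use (section 2)? no. So the processing is not a Tier II Transfer.
Under section 12: the data do not include special-category information? yes; or a data-protection impact assessment has been completed? yes. So the processing is a Primary Use.
Under section 8: the recipient is not in a country with an adequacy finding? yes; or the controller has not appointed a data-protection officer? no. So the processing is a Critical Transfer.
Under section 9: Primary Use (section 12)? yes; or Critical Transfer (section 8)? yes. So the processing is a Regulated Activity.
Under section 14: not a Regulated Operation (section 11)? yes; and Tier II Transfer (section 6)? no; and Regulated Activity (section 9)? yes. So the processing is not an Exempt Processing.

Tier II Transfer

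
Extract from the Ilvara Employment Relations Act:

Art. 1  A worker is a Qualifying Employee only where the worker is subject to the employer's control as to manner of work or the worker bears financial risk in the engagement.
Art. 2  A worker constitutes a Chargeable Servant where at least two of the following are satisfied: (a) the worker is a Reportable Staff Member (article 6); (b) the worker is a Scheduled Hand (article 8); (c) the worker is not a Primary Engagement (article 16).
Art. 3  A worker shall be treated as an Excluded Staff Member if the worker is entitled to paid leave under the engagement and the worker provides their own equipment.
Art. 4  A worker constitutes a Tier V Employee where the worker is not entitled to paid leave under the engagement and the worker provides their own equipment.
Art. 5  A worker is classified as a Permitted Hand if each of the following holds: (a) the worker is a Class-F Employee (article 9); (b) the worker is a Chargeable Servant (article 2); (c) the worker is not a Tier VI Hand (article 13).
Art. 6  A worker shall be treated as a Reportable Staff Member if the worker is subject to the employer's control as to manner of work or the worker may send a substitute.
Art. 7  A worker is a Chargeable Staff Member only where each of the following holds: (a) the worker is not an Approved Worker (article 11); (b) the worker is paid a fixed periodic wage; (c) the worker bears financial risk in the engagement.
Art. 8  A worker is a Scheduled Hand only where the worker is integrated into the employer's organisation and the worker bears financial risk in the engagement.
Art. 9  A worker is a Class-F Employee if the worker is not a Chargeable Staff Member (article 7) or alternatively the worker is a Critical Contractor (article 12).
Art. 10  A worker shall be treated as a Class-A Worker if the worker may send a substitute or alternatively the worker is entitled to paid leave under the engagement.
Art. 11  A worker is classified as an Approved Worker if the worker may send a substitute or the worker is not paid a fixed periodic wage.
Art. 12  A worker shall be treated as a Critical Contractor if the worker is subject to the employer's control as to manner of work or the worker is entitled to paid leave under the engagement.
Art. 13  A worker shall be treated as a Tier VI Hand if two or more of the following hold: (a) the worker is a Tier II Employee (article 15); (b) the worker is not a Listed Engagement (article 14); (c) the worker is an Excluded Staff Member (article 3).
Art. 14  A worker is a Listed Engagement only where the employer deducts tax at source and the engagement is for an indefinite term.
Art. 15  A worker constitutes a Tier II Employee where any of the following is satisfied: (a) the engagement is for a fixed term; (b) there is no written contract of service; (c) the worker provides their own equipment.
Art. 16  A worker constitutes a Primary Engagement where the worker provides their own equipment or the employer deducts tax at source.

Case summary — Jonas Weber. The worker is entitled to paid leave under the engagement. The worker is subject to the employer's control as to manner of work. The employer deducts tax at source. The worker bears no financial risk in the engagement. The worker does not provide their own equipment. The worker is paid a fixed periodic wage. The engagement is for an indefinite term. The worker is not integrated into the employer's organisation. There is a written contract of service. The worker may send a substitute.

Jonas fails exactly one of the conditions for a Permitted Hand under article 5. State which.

Chargeable Servant

article 11 — Approved Worker: [the worker may send a substitute? yes] OR [the worker is not paid a fixed periodic wage? no] → satisfied.
article 7 — Chargeable Staff Member: [not an Approved Worker (article 11)? no] AND [the worker is paid a fixed periodic wage? yes] AND [the worker bears financial risk in the engagement? no] → not satisfied.
article 12 — Critical Contractor: [the worker is subject to the employer's control as to manner of work? yes] OR [the worker is entitled to paid leave under the engagement? yes] → satisfied.
article 9 — Class-F Employee: [not a Chargeable Staff Member (article 7)? yes] OR [Critical Contractor (article 12)? yes] → satisfied.
article 6 — Reportable Staff Member: [the worker is subject to the employer's control as to manner of work? yes] OR [the worker may send a substitute? yes] → satisfied.
article 8 — Scheduled Hand: [the worker is integrated into the employer's organisation? no] AND [the worker bears financial risk in the engagement? no] → not satisfied.
article 16 — Primary Engagement: [the worker provides their own equipment? no] OR [the employer deducts tax at source? yes] → satisfied.
article 2 — Chargeable Servant: Reportable Staff Member (article 6)? yes; Scheduled Hand (article 8)? no; not a Primary Engagement (article 16)? no — 1 of 3 hold (need ≥2) → not satisfied.
article 15 — Tier II Employee: [the engagement is for a fixed term? no] OR [there is no written contract of service? no] OR [the worker provides their own equipment? no] → not satisfied.
article 14 — Listed Engagement: [the employer deducts tax at source? yes] AND [the engagement is for an indefinite term? yes] → satisfied.
article 3 — Excluded Staff Member: [the worker is entitled to paid leave under the engagement? yes] AND [the worker provides their own equipment? no] → not satisfied.
article 13 — Tier VI Hand: Tier II Employee (article 15)? no; not a Listed Engagement (article 14)? no; Excluded Staff Member (article 3)? no — 0 of 3 hold (need ≥2) → not satisfied.
article 5 — Permitted Hand: [Class-F Employee (article 9)? yes] AND [Chargeable Servant (article 2)? no] AND [not a Tier VI Hand (article 13)? yes] → not satisfied.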